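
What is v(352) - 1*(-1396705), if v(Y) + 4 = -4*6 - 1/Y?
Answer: 491630303/352 ≈ 1.3967e+6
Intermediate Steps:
v(Y) = -28 - 1/Y (v(Y) = -4 + (-4*6 - 1/Y) = -4 + (-24 - 1/Y) = -28 - 1/Y)
v(352) - 1*(-1396705) = (-28 - 1/352) - 1*(-1396705) = (-28 - 1*1/352) + 1396705 = (-28 - 1/352) + 1396705 = -9857/352 + 1396705 = 491630303/352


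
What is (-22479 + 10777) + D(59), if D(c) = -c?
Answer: -11761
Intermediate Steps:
(-22479 + 10777) + D(59) = (-22479 + 10777) - 1*59 = -11702 - 59 = -11761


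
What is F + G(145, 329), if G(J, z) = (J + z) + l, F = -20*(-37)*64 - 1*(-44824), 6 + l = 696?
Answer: 93348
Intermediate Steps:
l = 690 (l = -6 + 696 = 690)
F = 92184 (F = 740*64 + 44824 = 47360 + 44824 = 92184)
G(J, z) = 690 + J + z (G(J, z) = (J + z) + 690 = 690 + J + z)
F + G(145, 329) = 92184 + (690 + 145 + 329) = 92184 + 1164 = 93348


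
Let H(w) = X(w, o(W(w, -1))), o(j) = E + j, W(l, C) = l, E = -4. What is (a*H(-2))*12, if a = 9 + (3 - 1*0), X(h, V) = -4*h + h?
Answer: 864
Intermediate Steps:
o(j) = -4 + j
X(h, V) = -3*h
H(w) = -3*w
a = 12 (a = 9 + (3 + 0) = 9 + 3 = 12)
(a*H(-2))*12 = (12*(-3*(-2)))*12 = (12*6)*12 = 72*12 = 864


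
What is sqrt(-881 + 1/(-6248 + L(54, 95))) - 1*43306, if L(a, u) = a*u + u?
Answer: -43306 + 4*I*sqrt(57624567)/1023 ≈ -43306.0 + 29.682*I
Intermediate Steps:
L(a, u) = u + a*u
sqrt(-881 + 1/(-6248 + L(54, 95))) - 1*43306 = sqrt(-881 + 1/(-6248 + 95*(1 + 54))) - 1*43306 = sqrt(-881 + 1/(-6248 + 95*55)) - 43306 = sqrt(-881 + 1/(-6248 + 5225)) - 43306 = sqrt(-881 + 1/(-1023)) - 43306 = sqrt(-881 - 1/1023) - 43306 = sqrt(-901264/1023) - 43306 = 4*I*sqrt(57624567)/1023 - 43306 = -43306 + 4*I*sqrt(57624567)/1023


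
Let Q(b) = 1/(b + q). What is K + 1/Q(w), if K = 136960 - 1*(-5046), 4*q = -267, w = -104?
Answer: 567341/4 ≈ 1.4184e+5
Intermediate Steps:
q = -267/4 (q = (¼)*(-267) = -267/4 ≈ -66.750)
Q(b) = 1/(-267/4 + b) (Q(b) = 1/(b - 267/4) = 1/(-267/4 + b))
K = 142006 (K = 136960 + 5046 = 142006)
K + 1/Q(w) = 142006 + 1/(4/(-267 + 4*(-104))) = 142006 + 1/(4/(-267 - 416)) = 142006 + 1/(4/(-683)) = 142006 + 1/(4*(-1/683)) = 142006 + 1/(-4/683) = 142006 - 683/4 = 567341/4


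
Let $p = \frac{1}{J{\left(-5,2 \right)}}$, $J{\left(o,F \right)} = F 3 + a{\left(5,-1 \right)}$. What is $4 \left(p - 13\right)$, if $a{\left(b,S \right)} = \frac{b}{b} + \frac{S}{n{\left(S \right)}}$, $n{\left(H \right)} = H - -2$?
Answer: $- \frac{154}{3} \approx -51.333$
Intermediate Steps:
$n{\left(H \right)} = 2 + H$ ($n{\left(H \right)} = H + 2 = 2 + H$)
$a{\left(b,S \right)} = 1 + \frac{S}{2 + S}$ ($a{\left(b,S \right)} = \frac{b}{b} + \frac{S}{2 + S} = 1 + \frac{S}{2 + S}$)
$J{\left(o,F \right)} = 3 F$ ($J{\left(o,F \right)} = F 3 + \frac{2 \left(1 - 1\right)}{2 - 1} = 3 F + 2 \cdot 1^{-1} \cdot 0 = 3 F + 2 \cdot 1 \cdot 0 = 3 F + 0 = 3 F$)
$p = \frac{1}{6}$ ($p = \frac{1}{3 \cdot 2} = \frac{1}{6} \approx 0.16667$)
$4 \left(p - 13\right) = 4 \left(\frac{1}{6} - 13\right) = 4 \left(- \frac{77}{6}\right) = - \frac{154}{3}$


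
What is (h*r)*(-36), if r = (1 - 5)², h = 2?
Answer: -1152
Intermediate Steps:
r = 16 (r = (-4)² = 16)
(h*r)*(-36) = (2*16)*(-36) = 32*(-36) = -1152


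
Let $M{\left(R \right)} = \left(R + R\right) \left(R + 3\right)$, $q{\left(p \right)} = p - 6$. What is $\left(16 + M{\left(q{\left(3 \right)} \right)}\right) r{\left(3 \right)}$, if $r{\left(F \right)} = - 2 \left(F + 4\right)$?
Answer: $-224$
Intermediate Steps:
$q{\left(p \right)} = -6 + p$ ($q{\left(p \right)} = p - 6 = -6 + p$)
$r{\left(F \right)} = -8 - 2 F$ ($r{\left(F \right)} = - 2 \left(4 + F\right) = -8 - 2 F$)
$M{\left(R \right)} = 2 R \left(3 + R\right)$
$\left(16 + M{\left(q{\left(3 \right)} \right)}\right) r{\left(3 \right)} = \left(16 + 2 \left(-6 + 3\right) \left(3 + \left(-6 + 3\right)\right)\right) \left(-8 - 6\right) = \left(16 + 2 \left(-3\right) \left(3 - 3\right)\right) \left(-8 - 6\right) = \left(16 + 2 \left(-3\right) 0\right) \left(-14\right) = \left(16 + 0\right) \left(-14\right) = 16 \left(-14\right) = -224$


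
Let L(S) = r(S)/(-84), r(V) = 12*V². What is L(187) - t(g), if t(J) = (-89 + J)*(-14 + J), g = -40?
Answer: -83731/7 ≈ -11962.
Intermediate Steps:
L(S) = -S²/7 (L(S) = (12*S²)/(-84) = (12*S²)*(-1/84) = -S²/7)
L(187) - t(g) = -⅐*187² - (1246 + (-40)² - 103*(-40)) = -⅐*34969 - (1246 + 1600 + 4120) = -34969/7 - 1*6966 = -34969/7 - 6966 = -83731/7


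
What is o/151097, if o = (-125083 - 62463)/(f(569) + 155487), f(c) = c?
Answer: -93773/11789796716 ≈ -7.9537e-6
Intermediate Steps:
o = -93773/78028 (o = (-125083 - 62463)/(569 + 155487) = -187546/156056 = -187546*1/156056 = -93773/78028 ≈ -1.2018)
o/151097 = -93773/78028/151097 = -93773/78028*1/151097 = -93773/11789796716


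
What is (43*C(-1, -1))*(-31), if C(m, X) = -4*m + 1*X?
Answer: -3999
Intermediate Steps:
C(m, X) = X - 4*m (C(m, X) = -4*m + X = X - 4*m)
(43*C(-1, -1))*(-31) = (43*(-1 - 4*(-1)))*(-31) = (43*(-1 + 4))*(-31) = (43*3)*(-31) = 129*(-31) = -3999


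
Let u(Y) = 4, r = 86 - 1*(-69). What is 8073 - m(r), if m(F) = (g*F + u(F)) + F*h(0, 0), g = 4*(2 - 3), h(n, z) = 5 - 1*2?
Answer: 8224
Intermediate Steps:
r = 155 (r = 86 + 69 = 155)
h(n, z) = 3 (h(n, z) = 5 - 2 = 3)
g = -4 (g = 4*(-1) = -4)
m(F) = 4 - F (m(F) = (-4*F + 4) + F*3 = (4 - 4*F) + 3*F = 4 - F)
8073 - m(r) = 8073 - (4 - 1*155) = 8073 - (4 - 155) = 8073 - 1*(-151) = 8073 + 151 = 8224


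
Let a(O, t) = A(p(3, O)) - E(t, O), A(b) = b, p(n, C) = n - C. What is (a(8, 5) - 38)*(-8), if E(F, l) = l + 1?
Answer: 416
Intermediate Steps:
E(F, l) = 1 + l
a(O, t) = 2 - 2*O (a(O, t) = (3 - O) - (1 + O) = (3 - O) + (-1 - O) = 2 - 2*O)
(a(8, 5) - 38)*(-8) = ((2 - 2*8) - 38)*(-8) = ((2 - 16) - 38)*(-8) = (-14 - 38)*(-8) = -52*(-8) = 416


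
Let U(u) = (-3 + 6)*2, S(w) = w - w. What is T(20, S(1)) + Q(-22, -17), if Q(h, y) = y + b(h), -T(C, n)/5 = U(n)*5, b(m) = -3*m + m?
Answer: -123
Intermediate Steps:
b(m) = -2*m
S(w) = 0
U(u) = 6 (U(u) = 3*2 = 6)
T(C, n) = -150 (T(C, n) = -30*5 = -5*30 = -150)
Q(h, y) = y - 2*h
T(20, S(1)) + Q(-22, -17) = -150 + (-17 - 2*(-22)) = -150 + (-17 + 44) = -150 + 27 = -123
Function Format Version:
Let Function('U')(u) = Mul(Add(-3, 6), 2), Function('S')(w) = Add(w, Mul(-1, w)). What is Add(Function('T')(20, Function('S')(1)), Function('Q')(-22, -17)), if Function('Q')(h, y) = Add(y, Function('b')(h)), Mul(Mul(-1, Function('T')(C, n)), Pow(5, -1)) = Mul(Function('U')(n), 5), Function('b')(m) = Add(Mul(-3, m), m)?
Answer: -123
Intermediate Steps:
Function('b')(m) = Mul(-2, m)
Function('S')(w) = 0
Function('U')(u) = 6 (Function('U')(u) = Mul(3, 2) = 6)
Function('T')(C, n) = -150 (Function('T')(C, n) = Mul(-5, Mul(6, 5)) = Mul(-5, 30) = -150)
Function('Q')(h, y) = Add(y, Mul(-2, h))
Add(Function('T')(20, Function('S')(1)), Function('Q')(-22, -17)) = Add(-150, Add(-17, Mul(-2, -22))) = Add(-150, Add(-17, 44)) = Add(-150, 27) = -123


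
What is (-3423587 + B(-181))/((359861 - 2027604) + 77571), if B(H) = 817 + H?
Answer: 3422951/1590172 ≈ 2.1526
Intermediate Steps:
(-3423587 + B(-181))/((359861 - 2027604) + 77571) = (-3423587 + (817 - 181))/((359861 - 2027604) + 77571) = (-3423587 + 636)/(-1667743 + 77571) = -3422951/(-1590172) = -3422951*(-1/1590172) = 3422951/1590172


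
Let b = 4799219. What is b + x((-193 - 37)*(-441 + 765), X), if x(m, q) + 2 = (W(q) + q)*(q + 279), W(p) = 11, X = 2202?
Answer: 10289670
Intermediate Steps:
x(m, q) = -2 + (11 + q)*(279 + q) (x(m, q) = -2 + (11 + q)*(q + 279) = -2 + (11 + q)*(279 + q))
b + x((-193 - 37)*(-441 + 765), X) = 4799219 + (3067 + 2202**2 + 290*2202) = 4799219 + (3067 + 4848804 + 638580) = 4799219 + 5490451 = 10289670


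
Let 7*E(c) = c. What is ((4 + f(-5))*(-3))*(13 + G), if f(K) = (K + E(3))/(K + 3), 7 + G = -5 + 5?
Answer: -792/7 ≈ -113.14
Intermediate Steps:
G = -7 (G = -7 + (-5 + 5) = -7 + 0 = -7)
E(c) = c/7
f(K) = (3/7 + K)/(3 + K) (f(K) = (K + (⅐)*3)/(K + 3) = (K + 3/7)/(3 + K) = (3/7 + K)/(3 + K))
((4 + f(-5))*(-3))*(13 + G) = ((4 + (3/7 - 5)/(3 - 5))*(-3))*(13 - 7) = ((4 - 32/7/(-2))*(-3))*6 = ((4 - ½*(-32/7))*(-3))*6 = ((4 + 16/7)*(-3))*6 = ((44/7)*(-3))*6 = -132/7*6 = -792/7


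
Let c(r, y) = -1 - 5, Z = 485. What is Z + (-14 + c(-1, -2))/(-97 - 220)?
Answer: 153765/317 ≈ 485.06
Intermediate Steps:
c(r, y) = -6
Z + (-14 + c(-1, -2))/(-97 - 220) = 485 + (-14 - 6)/(-97 - 220) = 485 - 20/(-317) = 485 - 20*(-1/317) = 485 + 20/317 = 153765/317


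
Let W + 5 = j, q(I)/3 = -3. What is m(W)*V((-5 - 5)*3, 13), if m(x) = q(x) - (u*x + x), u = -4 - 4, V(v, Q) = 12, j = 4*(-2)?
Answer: -1200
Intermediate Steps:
q(I) = -9 (q(I) = 3*(-3) = -9)
j = -8
W = -13 (W = -5 - 8 = -13)
u = -8
m(x) = -9 + 7*x (m(x) = -9 - (-8*x + x) = -9 - (-7)*x = -9 + 7*x)
m(W)*V((-5 - 5)*3, 13) = (-9 + 7*(-13))*12 = (-9 - 91)*12 = -100*12 = -1200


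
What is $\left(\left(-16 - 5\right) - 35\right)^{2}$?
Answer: $3136$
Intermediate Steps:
$\left(\left(-16 - 5\right) - 35\right)^{2} = \left(-21 - 35\right)^{2} = \left(-56\right)^{2} = 3136$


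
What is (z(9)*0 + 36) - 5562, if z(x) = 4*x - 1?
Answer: -5526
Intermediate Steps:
z(x) = -1 + 4*x
(z(9)*0 + 36) - 5562 = ((-1 + 4*9)*0 + 36) - 5562 = ((-1 + 36)*0 + 36) - 5562 = (35*0 + 36) - 5562 = (0 + 36) - 5562 = 36 - 5562 = -5526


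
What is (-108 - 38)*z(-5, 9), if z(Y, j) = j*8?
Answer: -10512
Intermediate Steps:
z(Y, j) = 8*j
(-108 - 38)*z(-5, 9) = (-108 - 38)*(8*9) = -146*72 = -10512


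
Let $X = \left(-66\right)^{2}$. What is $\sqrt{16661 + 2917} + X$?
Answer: $4356 + \sqrt{19578} \approx 4495.9$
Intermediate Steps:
$X = 4356$
$\sqrt{16661 + 2917} + X = \sqrt{16661 + 2917} + 4356 = \sqrt{19578} + 4356 = 4356 + \sqrt{19578}$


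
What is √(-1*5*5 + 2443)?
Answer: √2418 ≈ 49.173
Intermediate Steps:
√(-1*5*5 + 2443) = √(-5*5 + 2443) = √(-25 + 2443) = √2418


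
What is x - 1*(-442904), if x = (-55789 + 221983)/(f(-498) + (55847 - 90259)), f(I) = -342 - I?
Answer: 7585976615/17128 ≈ 4.4290e+5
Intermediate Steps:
x = -83097/17128 (x = (-55789 + 221983)/((-342 - 1*(-498)) + (55847 - 90259)) = 166194/((-342 + 498) - 34412) = 166194/(156 - 34412) = 166194/(-34256) = 166194*(-1/34256) = -83097/17128 ≈ -4.8515)
x - 1*(-442904) = -83097/17128 - 1*(-442904) = -83097/17128 + 442904 = 7585976615/17128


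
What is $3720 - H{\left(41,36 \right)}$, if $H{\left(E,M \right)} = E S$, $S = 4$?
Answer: $3556$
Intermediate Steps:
$H{\left(E,M \right)} = 4 E$ ($H{\left(E,M \right)} = E 4 = 4 E$)
$3720 - H{\left(41,36 \right)} = 3720 - 4 \cdot 41 = 3720 - 164 = 3556$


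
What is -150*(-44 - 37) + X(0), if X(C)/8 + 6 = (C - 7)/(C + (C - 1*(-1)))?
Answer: 12046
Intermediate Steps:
X(C) = -48 + 8*(-7 + C)/(1 + 2*C) (X(C) = -48 + 8*((C - 7)/(C + (C - 1*(-1)))) = -48 + 8*((-7 + C)/(C + (C + 1))) = -48 + 8*((-7 + C)/(C + (1 + C))) = -48 + 8*((-7 + C)/(1 + 2*C)) = -48 + 8*(-7 + C)/(1 + 2*C))
-150*(-44 - 37) + X(0) = -150*(-44 - 37) + 8*(-13 - 11*0)/(1 + 2*0) = -150*(-81) + 8*(-13 + 0)/(1 + 0) = 12150 + 8*(-13)/1 = 12150 + 8*1*(-13) = 12150 - 104 = 12046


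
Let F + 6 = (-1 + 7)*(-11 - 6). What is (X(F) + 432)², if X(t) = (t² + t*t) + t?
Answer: 559417104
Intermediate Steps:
F = -108 (F = -6 + (-1 + 7)*(-11 - 6) = -6 + 6*(-17) = -6 - 102 = -108)
X(t) = t + 2*t² (X(t) = (t² + t²) + t = 2*t² + t = t + 2*t²)
(X(F) + 432)² = (-108*(1 + 2*(-108)) + 432)² = (-108*(1 - 216) + 432)² = (-108*(-215) + 432)² = (23220 + 432)² = 23652² = 559417104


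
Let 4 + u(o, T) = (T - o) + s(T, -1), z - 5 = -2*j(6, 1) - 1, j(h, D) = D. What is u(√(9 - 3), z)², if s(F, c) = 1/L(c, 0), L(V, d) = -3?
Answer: 103/9 + 14*√6/3 ≈ 22.875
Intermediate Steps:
s(F, c) = -⅓ (s(F, c) = 1/(-3) = -⅓)
z = 2 (z = 5 + (-2*1 - 1) = 5 + (-2 - 1) = 5 - 3 = 2)
u(o, T) = -13/3 + T - o (u(o, T) = -4 + ((T - o) - ⅓) = -4 + (-⅓ + T - o) = -13/3 + T - o)
u(√(9 - 3), z)² = (-13/3 + 2 - √(9 - 3))² = (-13/3 + 2 - √6)² = (-7/3 - √6)²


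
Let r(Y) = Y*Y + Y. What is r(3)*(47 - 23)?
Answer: 288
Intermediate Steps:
r(Y) = Y + Y² (r(Y) = Y² + Y = Y + Y²)
r(3)*(47 - 23) = (3*(1 + 3))*(47 - 23) = (3*4)*24 = 12*24 = 288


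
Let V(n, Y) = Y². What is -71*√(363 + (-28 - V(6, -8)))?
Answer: -71*√271 ≈ -1168.8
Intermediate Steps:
-71*√(363 + (-28 - V(6, -8))) = -71*√(363 + (-28 - 1*(-8)²)) = -71*√(363 + (-28 - 1*64)) = -71*√(363 + (-28 - 64)) = -71*√(363 - 92) = -71*√271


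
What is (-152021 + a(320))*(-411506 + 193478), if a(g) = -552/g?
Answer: 331452106863/10 ≈ 3.3145e+10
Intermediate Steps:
(-152021 + a(320))*(-411506 + 193478) = (-152021 - 552/320)*(-411506 + 193478) = (-152021 - 552*1/320)*(-218028) = (-152021 - 69/40)*(-218028) = -6080909/40*(-218028) = 331452106863/10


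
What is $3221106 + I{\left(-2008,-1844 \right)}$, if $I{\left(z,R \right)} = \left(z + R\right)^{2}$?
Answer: $18059010$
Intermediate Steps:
$I{\left(z,R \right)} = \left(R + z\right)^{2}$
$3221106 + I{\left(-2008,-1844 \right)} = 3221106 + \left(-1844 - 2008\right)^{2} = 3221106 + \left(-3852\right)^{2} = 3221106 + 14837904 = 18059010$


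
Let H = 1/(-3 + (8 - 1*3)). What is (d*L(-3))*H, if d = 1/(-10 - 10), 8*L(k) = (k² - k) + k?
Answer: -9/320 ≈ -0.028125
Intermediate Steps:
L(k) = k²/8 (L(k) = ((k² - k) + k)/8 = k²/8)
d = -1/20 (d = 1/(-20) = -1/20 ≈ -0.050000)
H = ½ (H = 1/(-3 + (8 - 3)) = 1/(-3 + 5) = 1/2 = ½ ≈ 0.50000)
(d*L(-3))*H = -(-3)²/160*(½) = -9/160*(½) = -1/20*9/8*(½) = -9/160*½ = -9/320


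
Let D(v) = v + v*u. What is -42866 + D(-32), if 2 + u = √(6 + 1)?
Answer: -42834 - 32*√7 ≈ -42919.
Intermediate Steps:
u = -2 + √7 (u = -2 + √(6 + 1) = -2 + √7 ≈ 0.64575)
D(v) = v + v*(-2 + √7)
-42866 + D(-32) = -42866 - 32*(-1 + √7) = -42866 + (32 - 32*√7) = -42834 - 32*√7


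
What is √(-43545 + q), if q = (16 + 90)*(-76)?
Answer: I*√51601 ≈ 227.16*I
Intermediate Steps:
q = -8056 (q = 106*(-76) = -8056)
√(-43545 + q) = √(-43545 - 8056) = √(-51601) = I*√51601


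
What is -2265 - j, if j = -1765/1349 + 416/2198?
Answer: -3356318872/1482551 ≈ -2263.9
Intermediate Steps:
j = -1659143/1482551 (j = -1765*1/1349 + 416*(1/2198) = -1765/1349 + 208/1099 = -1659143/1482551 ≈ -1.1191)
-2265 - j = -2265 - 1*(-1659143/1482551) = -2265 + 1659143/1482551 = -3356318872/1482551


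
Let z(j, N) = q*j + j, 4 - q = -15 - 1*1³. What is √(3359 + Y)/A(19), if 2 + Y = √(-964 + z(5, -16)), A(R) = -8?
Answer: -√(3357 + I*√859)/8 ≈ -7.2425 - 0.031615*I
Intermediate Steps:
q = 20 (q = 4 - (-15 - 1*1³) = 4 - (-15 - 1*1) = 4 - (-15 - 1) = 4 - 1*(-16) = 4 + 16 = 20)
z(j, N) = 21*j (z(j, N) = 20*j + j = 21*j)
Y = -2 + I*√859 (Y = -2 + √(-964 + 21*5) = -2 + √(-964 + 105) = -2 + √(-859) = -2 + I*√859 ≈ -2.0 + 29.309*I)
√(3359 + Y)/A(19) = √(3359 + (-2 + I*√859))/(-8) = √(3357 + I*√859)*(-⅛) = -√(3357 + I*√859)/8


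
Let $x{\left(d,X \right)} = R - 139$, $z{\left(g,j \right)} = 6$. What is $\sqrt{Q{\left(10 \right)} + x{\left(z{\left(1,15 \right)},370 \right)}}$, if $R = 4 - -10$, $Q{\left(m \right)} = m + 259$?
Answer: $12$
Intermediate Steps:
$Q{\left(m \right)} = 259 + m$
$R = 14$ ($R = 4 + 10 = 14$)
$x{\left(d,X \right)} = -125$ ($x{\left(d,X \right)} = 14 - 139 = -125$)
$\sqrt{Q{\left(10 \right)} + x{\left(z{\left(1,15 \right)},370 \right)}} = \sqrt{\left(259 + 10\right) - 125} = \sqrt{269 - 125} = \sqrt{144} = 12$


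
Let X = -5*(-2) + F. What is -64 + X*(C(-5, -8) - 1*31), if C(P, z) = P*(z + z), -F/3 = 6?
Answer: -456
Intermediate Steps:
F = -18 (F = -3*6 = -18)
C(P, z) = 2*P*z (C(P, z) = P*(2*z) = 2*P*z)
X = -8 (X = -5*(-2) - 18 = 10 - 18 = -8)
-64 + X*(C(-5, -8) - 1*31) = -64 - 8*(2*(-5)*(-8) - 1*31) = -64 - 8*(80 - 31) = -64 - 8*49 = -64 - 392 = -456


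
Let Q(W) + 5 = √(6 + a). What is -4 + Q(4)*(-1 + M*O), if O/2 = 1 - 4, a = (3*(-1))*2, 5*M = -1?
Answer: -5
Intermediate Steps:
M = -⅕ (M = (⅕)*(-1) = -⅕ ≈ -0.20000)
a = -6 (a = -3*2 = -6)
O = -6 (O = 2*(1 - 4) = 2*(-3) = -6)
Q(W) = -5 (Q(W) = -5 + √(6 - 6) = -5 + √0 = -5 + 0 = -5)
-4 + Q(4)*(-1 + M*O) = -4 - 5*(-1 - ⅕*(-6)) = -4 - 5*(-1 + 6/5) = -4 - 5*⅕ = -4 - 1 = -5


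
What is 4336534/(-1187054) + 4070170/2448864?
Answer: -131547054959/66066677424 ≈ -1.9911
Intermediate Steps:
4336534/(-1187054) + 4070170/2448864 = 4336534*(-1/1187054) + 4070170*(1/2448864) = -2168267/593527 + 2035085/1224432 = -131547054959/66066677424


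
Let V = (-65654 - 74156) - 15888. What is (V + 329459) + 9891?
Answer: 183652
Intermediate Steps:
V = -155698 (V = -139810 - 15888 = -155698)
(V + 329459) + 9891 = (-155698 + 329459) + 9891 = 173761 + 9891 = 183652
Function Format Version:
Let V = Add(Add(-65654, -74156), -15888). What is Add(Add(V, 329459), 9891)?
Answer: 183652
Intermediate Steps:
V = -155698 (V = Add(-139810, -15888) = -155698)
Add(Add(V, 329459), 9891) = Add(Add(-155698, 329459), 9891) = Add(173761, 9891) = 183652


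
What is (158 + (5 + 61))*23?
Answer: 5152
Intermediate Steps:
(158 + (5 + 61))*23 = (158 + 66)*23 = 224*23 = 5152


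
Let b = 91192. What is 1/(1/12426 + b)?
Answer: 12426/1133151793 ≈ 1.0966e-5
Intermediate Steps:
1/(1/12426 + b) = 1/(1/12426 + 91192) = 1/(1133151793/12426) = 12426/1133151793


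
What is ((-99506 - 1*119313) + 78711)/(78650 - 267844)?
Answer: 70054/94597 ≈ 0.74055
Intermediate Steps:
((-99506 - 1*119313) + 78711)/(78650 - 267844) = ((-99506 - 119313) + 78711)/(-189194) = (-218819 + 78711)*(-1/189194) = -140108*(-1/189194) = 70054/94597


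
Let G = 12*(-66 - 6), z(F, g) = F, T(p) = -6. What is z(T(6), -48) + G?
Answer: -870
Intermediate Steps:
G = -864 (G = 12*(-72) = -864)
z(T(6), -48) + G = -6 - 864 = -870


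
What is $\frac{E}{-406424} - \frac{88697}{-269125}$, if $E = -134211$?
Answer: $\frac{72168124903}{109378859000} \approx 0.6598$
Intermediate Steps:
$\frac{E}{-406424} - \frac{88697}{-269125} = - \frac{134211}{-406424} - \frac{88697}{-269125} = \left(-134211\right) \left(- \frac{1}{406424}\right) - - \frac{88697}{269125} = \frac{134211}{406424} + \frac{88697}{269125} = \frac{72168124903}{109378859000}$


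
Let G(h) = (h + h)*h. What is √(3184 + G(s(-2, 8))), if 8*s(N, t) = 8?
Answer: 3*√354 ≈ 56.445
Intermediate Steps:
s(N, t) = 1 (s(N, t) = (⅛)*8 = 1)
G(h) = 2*h² (G(h) = (2*h)*h = 2*h²)
√(3184 + G(s(-2, 8))) = √(3184 + 2*1²) = √(3184 + 2*1) = √(3184 + 2) = √3186 = 3*√354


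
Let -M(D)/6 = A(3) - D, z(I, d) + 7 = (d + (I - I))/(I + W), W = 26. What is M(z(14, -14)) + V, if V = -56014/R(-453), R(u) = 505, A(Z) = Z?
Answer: -174749/1010 ≈ -173.02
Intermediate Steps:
V = -56014/505 ≈ -110.92
z(I, d) = -7 + d/(26 + I) (z(I, d) = -7 + (d + (I - I))/(I + 26) = -7 + (d + 0)/(26 + I) = -7 + d/(26 + I))
M(D) = -18 + 6*D (M(D) = -6*(3 - D) = -18 + 6*D)
M(z(14, -14)) + V = (-18 + 6*((-182 - 14 - 7*14)/(26 + 14))) - 56014/505 = (-18 + 6*((-182 - 14 - 98)/40)) - 56014/505 = (-18 + 6*((1/40)*(-294))) - 56014/505 = (-18 + 6*(-147/20)) - 56014/505 = (-18 - 441/10) - 56014/505 = -621/10 - 56014/505 = -174749/1010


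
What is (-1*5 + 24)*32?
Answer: 608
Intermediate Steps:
(-1*5 + 24)*32 = (-5 + 24)*32 = 19*32 = 608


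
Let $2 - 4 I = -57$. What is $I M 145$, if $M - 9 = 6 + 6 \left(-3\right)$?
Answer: $- \frac{25665}{4} \approx -6416.3$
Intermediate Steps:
$I = \frac{59}{4}$ ($I = \frac{1}{2} - - \frac{57}{4} = \frac{1}{2} + \frac{57}{4} = \frac{59}{4} \approx 14.75$)
$M = -3$ ($M = 9 + \left(6 + 6 \left(-3\right)\right) = 9 + \left(6 - 18\right) = 9 - 12 = -3$)
$I M 145 = \frac{59}{4} \left(-3\right) 145 = \left(- \frac{177}{4}\right) 145 = - \frac{25665}{4}$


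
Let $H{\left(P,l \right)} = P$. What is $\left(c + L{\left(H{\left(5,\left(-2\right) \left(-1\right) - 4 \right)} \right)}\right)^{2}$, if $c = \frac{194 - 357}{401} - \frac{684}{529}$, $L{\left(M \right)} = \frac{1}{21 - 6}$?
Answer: $\frac{26993594327296}{10124710344225} \approx 2.6661$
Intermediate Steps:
$L{\left(M \right)} = \frac{1}{15}$
$c = - \frac{360511}{212129}$ ($c = \left(194 - 357\right) \frac{1}{401} - \frac{684}{529} = \left(-163\right) \frac{1}{401} - \frac{684}{529} = - \frac{163}{401} - \frac{684}{529} = - \frac{360511}{212129} \approx -1.6995$)
$\left(c + L{\left(H{\left(5,\left(-2\right) \left(-1\right) - 4 \right)} \right)}\right)^{2} = \left(- \frac{360511}{212129} + \frac{1}{15}\right)^{2} = \left(- \frac{5195536}{3181935}\right)^{2} = \frac{26993594327296}{10124710344225}$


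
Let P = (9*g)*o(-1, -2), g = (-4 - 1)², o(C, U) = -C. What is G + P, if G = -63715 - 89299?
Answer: -152789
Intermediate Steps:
g = 25 (g = (-5)² = 25)
G = -153014
P = 225 (P = (9*25)*(-1*(-1)) = 225*1 = 225)
G + P = -153014 + 225 = -152789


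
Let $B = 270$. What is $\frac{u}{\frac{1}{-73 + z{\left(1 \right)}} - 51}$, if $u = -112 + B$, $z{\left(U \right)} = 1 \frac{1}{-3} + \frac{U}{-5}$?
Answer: $- \frac{87137}{28134} \approx -3.0972$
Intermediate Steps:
$z{\left(U \right)} = - \frac{1}{3} - \frac{U}{5}$ ($z{\left(U \right)} = 1 \left(- \frac{1}{3}\right) + U \left(- \frac{1}{5}\right) = - \frac{1}{3} - \frac{U}{5}$)
$u = 158$ ($u = -112 + 270 = 158$)
$\frac{u}{\frac{1}{-73 + z{\left(1 \right)}} - 51} = \frac{158}{\frac{1}{-73 - \frac{8}{15}} - 51} = \frac{158}{\frac{1}{- \frac{1103}{15}} - 51} = \frac{158}{- \frac{15}{1103} - 51} = \frac{158}{- \frac{56268}{1103}} = 158 \left(- \frac{1103}{56268}\right) = - \frac{87137}{28134}$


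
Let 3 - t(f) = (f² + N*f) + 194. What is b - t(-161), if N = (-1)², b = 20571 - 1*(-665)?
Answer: 47187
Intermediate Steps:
b = 21236 (b = 20571 + 665 = 21236)
N = 1
t(f) = -191 - f - f² (t(f) = 3 - ((f² + 1*f) + 194) = 3 - ((f² + f) + 194) = 3 - ((f + f²) + 194) = 3 - (194 + f + f²) = 3 + (-194 - f - f²) = -191 - f - f²)
b - t(-161) = 21236 - (-191 - 1*(-161) - 1*(-161)²) = 21236 - (-191 + 161 - 1*25921) = 21236 - (-191 + 161 - 25921) = 21236 - 1*(-25951) = 21236 + 25951 = 47187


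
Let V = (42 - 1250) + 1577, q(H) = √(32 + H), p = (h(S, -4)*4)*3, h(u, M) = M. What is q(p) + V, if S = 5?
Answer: 369 + 4*I ≈ 369.0 + 4.0*I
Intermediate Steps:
p = -48 (p = -4*4*3 = -16*3 = -48)
V = 369 (V = -1208 + 1577 = 369)
q(p) + V = √(32 - 48) + 369 = √(-16) + 369 = 4*I + 369 = 369 + 4*I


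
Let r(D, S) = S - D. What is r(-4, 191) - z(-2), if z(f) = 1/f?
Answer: 391/2 ≈ 195.50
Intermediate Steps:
r(-4, 191) - z(-2) = (191 - 1*(-4)) - 1/(-2) = (191 + 4) - 1*(-1/2) = 195 + 1/2 = 391/2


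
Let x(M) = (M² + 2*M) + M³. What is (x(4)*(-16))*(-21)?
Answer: 29568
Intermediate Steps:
x(M) = M² + M³ + 2*M
(x(4)*(-16))*(-21) = ((4*(2 + 4 + 4²))*(-16))*(-21) = ((4*(2 + 4 + 16))*(-16))*(-21) = ((4*22)*(-16))*(-21) = (88*(-16))*(-21) = -1408*(-21) = 29568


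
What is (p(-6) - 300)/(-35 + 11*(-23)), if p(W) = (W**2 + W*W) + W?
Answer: 13/16 ≈ 0.81250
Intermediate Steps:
p(W) = W + 2*W**2 (p(W) = (W**2 + W**2) + W = 2*W**2 + W = W + 2*W**2)
(p(-6) - 300)/(-35 + 11*(-23)) = (-6*(1 + 2*(-6)) - 300)/(-35 + 11*(-23)) = (-6*(1 - 12) - 300)/(-35 - 253) = (-6*(-11) - 300)/(-288) = (66 - 300)*(-1/288) = -234*(-1/288) = 13/16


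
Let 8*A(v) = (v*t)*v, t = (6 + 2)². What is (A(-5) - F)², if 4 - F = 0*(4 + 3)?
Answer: 38416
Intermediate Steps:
F = 4 (F = 4 - 0*(4 + 3) = 4 - 0*7 = 4 - 1*0 = 4 + 0 = 4)
t = 64 (t = 8² = 64)
A(v) = 8*v² (A(v) = ((v*64)*v)/8 = ((64*v)*v)/8 = (64*v²)/8 = 8*v²)
(A(-5) - F)² = (8*(-5)² - 1*4)² = (8*25 - 4)² = (200 - 4)² = 196² = 38416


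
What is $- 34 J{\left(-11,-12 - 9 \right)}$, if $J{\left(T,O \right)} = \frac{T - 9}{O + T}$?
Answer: $- \frac{85}{4} \approx -21.25$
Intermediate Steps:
$J{\left(T,O \right)} = \frac{-9 + T}{O + T}$
$- 34 J{\left(-11,-12 - 9 \right)} = - 34 \frac{-9 - 11}{\left(-12 - 9\right) - 11} = - 34 \frac{1}{\left(-12 - 9\right) - 11} \left(-20\right) = - 34 \frac{1}{-21 - 11} \left(-20\right) = - 34 \frac{1}{-32} \left(-20\right) = - 34 \left(\left(- \frac{1}{32}\right) \left(-20\right)\right) = \left(-34\right) \frac{5}{8} = - \frac{85}{4}$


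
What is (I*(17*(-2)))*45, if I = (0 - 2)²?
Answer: -6120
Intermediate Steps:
I = 4 (I = (-2)² = 4)
(I*(17*(-2)))*45 = (4*(17*(-2)))*45 = (4*(-34))*45 = -136*45 = -6120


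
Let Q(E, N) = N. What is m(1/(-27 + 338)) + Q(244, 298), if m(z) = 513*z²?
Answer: 28823371/96721 ≈ 298.01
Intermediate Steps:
m(1/(-27 + 338)) + Q(244, 298) = 513*(1/(-27 + 338))² + 298 = 513*(1/311)² + 298 = 513*(1/96721) + 298 = 513/96721 + 298 = 28823371/96721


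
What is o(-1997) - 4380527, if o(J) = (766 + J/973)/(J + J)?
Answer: -17023438310695/3886162 ≈ -4.3805e+6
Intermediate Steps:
o(J) = (766 + J/973)/(2*J) (o(J) = (766 + J*(1/973))/((2*J)) = (766 + J/973)*(1/(2*J)) = (766 + J/973)/(2*J))
o(-1997) - 4380527 = (1/1946)*(745318 - 1997)/(-1997) - 4380527 = (1/1946)*(-1/1997)*743321 - 4380527 = -743321/3886162 - 4380527 = -17023438310695/3886162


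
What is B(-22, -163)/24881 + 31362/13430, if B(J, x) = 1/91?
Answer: 35504472166/15203908265 ≈ 2.3352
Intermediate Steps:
B(J, x) = 1/91
B(-22, -163)/24881 + 31362/13430 = (1/91)/24881 + 31362/13430 = (1/91)*(1/24881) + 31362*(1/13430) = 1/2264171 + 15681/6715 = 35504472166/15203908265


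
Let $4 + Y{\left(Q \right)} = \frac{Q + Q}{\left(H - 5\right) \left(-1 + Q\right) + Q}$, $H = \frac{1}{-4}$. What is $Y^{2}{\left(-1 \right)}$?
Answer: $\frac{6400}{361} \approx 17.729$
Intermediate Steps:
$H = - \frac{1}{4} \approx -0.25$
$Y{\left(Q \right)} = -4 + \frac{2 Q}{\frac{21}{4} - \frac{17 Q}{4}}$ ($Y{\left(Q \right)} = -4 + \frac{Q + Q}{\left(- \frac{1}{4} - 5\right) \left(-1 + Q\right) + Q} = -4 + \frac{2 Q}{- \frac{21 \left(-1 + Q\right)}{4} + Q} = -4 + \frac{2 Q}{\left(\frac{21}{4} - \frac{21 Q}{4}\right) + Q} = -4 + \frac{2 Q}{\frac{21}{4} - \frac{17 Q}{4}}$)
$Y^{2}{\left(-1 \right)} = \left(\frac{4 \left(21 - -19\right)}{-21 + 17 \left(-1\right)}\right)^{2} = \left(\frac{4 \left(21 + 19\right)}{-21 - 17}\right)^{2} = \left(4 \frac{1}{-38} \cdot 40\right)^{2} = \left(4 \left(- \frac{1}{38}\right) 40\right)^{2} = \left(- \frac{80}{19}\right)^{2} = \frac{6400}{361}$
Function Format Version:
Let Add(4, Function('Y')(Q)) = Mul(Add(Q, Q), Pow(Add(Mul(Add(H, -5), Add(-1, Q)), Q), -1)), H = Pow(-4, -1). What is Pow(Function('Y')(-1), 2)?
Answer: Rational(6400, 361) ≈ 17.729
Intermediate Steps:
H = Rational(-1, 4) ≈ -0.25000
Function('Y')(Q) = Add(-4, Mul(2, Q, Pow(Add(Rational(21, 4), Mul(Rational(-17, 4), Q)), -1))) (Function('Y')(Q) = Add(-4, Mul(Add(Q, Q), Pow(Add(Mul(Add(Rational(-1, 4), -5), Add(-1, Q)), Q), -1))) = Add(-4, Mul(Mul(2, Q), Pow(Add(Mul(Rational(-21, 4), Add(-1, Q)), Q), -1))) = Add(-4, Mul(Mul(2, Q), Pow(Add(Add(Rational(21, 4), Mul(Rational(-21, 4), Q)), Q), -1))) = Add(-4, Mul(Mul(2, Q), Pow(Add(Rational(21, 4), Mul(Rational(-17, 4), Q)), -1))) = Add(-4, Mul(2, Q, Pow(Add(Rational(21, 4), Mul(Rational(-17, 4), Q)), -1))))
Pow(Function('Y')(-1), 2) = Pow(Mul(4, Pow(Add(-21, Mul(17, -1)), -1), Add(21, Mul(-19, -1))), 2) = Pow(Mul(4, Pow(Add(-21, -17), -1), Add(21, 19)), 2) = Pow(Mul(4, Pow(-38, -1), 40), 2) = Pow(Mul(4, Rational(-1, 38), 40), 2) = Pow(Rational(-80, 19), 2) = Rational(6400, 361)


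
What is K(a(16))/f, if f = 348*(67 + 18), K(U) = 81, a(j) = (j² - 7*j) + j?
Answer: 27/9860 ≈ 0.0027383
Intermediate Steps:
a(j) = j² - 6*j
f = 29580 (f = 348*85 = 29580)
K(a(16))/f = 81/29580 = 81*(1/29580) = 27/9860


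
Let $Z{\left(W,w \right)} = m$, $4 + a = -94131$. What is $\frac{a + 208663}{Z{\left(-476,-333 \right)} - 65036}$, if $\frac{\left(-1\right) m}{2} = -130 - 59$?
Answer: $- \frac{57264}{32329} \approx -1.7713$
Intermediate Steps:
$m = 378$ ($m = - 2 \left(-130 - 59\right) = \left(-2\right) \left(-189\right) = 378$)
$a = -94135$ ($a = -4 - 94131 = -94135$)
$Z{\left(W,w \right)} = 378$
$\frac{a + 208663}{Z{\left(-476,-333 \right)} - 65036} = \frac{-94135 + 208663}{378 - 65036} = \frac{114528}{-64658} = 114528 \left(- \frac{1}{64658}\right) = - \frac{57264}{32329}$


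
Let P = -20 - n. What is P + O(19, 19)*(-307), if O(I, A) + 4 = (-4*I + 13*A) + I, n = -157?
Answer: -56965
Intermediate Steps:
P = 137 (P = -20 - 1*(-157) = -20 + 157 = 137)
O(I, A) = -4 - 3*I + 13*A (O(I, A) = -4 + ((-4*I + 13*A) + I) = -4 + (-3*I + 13*A) = -4 - 3*I + 13*A)
P + O(19, 19)*(-307) = 137 + (-4 - 3*19 + 13*19)*(-307) = 137 + (-4 - 57 + 247)*(-307) = 137 + 186*(-307) = 137 - 57102 = -56965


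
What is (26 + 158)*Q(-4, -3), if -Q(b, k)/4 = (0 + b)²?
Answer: -11776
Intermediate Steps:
Q(b, k) = -4*b² (Q(b, k) = -4*(0 + b)² = -4*b²)
(26 + 158)*Q(-4, -3) = (26 + 158)*(-4*(-4)²) = 184*(-4*16) = 184*(-64) = -11776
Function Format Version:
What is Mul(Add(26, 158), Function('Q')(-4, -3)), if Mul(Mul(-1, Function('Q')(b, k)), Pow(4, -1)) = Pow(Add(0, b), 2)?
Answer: -11776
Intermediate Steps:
Function('Q')(b, k) = Mul(-4, Pow(b, 2)) (Function('Q')(b, k) = Mul(-4, Pow(Add(0, b), 2)) = Mul(-4, Pow(b, 2)))
Mul(Add(26, 158), Function('Q')(-4, -3)) = Mul(Add(26, 158), Mul(-4, Pow(-4, 2))) = Mul(184, Mul(-4, 16)) = Mul(184, -64) = -11776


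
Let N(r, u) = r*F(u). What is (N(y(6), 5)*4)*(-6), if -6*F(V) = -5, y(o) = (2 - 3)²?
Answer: -20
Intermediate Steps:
y(o) = 1 (y(o) = (-1)² = 1)
F(V) = ⅚ (F(V) = -⅙*(-5) = ⅚)
N(r, u) = 5*r/6 (N(r, u) = r*(⅚) = 5*r/6)
(N(y(6), 5)*4)*(-6) = (((⅚)*1)*4)*(-6) = ((⅚)*4)*(-6) = (10/3)*(-6) = -20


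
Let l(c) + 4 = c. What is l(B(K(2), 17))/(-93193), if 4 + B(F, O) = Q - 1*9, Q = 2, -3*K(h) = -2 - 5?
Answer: 15/93193 ≈ 0.00016096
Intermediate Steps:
K(h) = 7/3 (K(h) = -(-2 - 5)/3 = -⅓*(-7) = 7/3)
B(F, O) = -11 (B(F, O) = -4 + (2 - 1*9) = -4 + (2 - 9) = -4 - 7 = -11)
l(c) = -4 + c
l(B(K(2), 17))/(-93193) = (-4 - 11)/(-93193) = -15*(-1/93193) = 15/93193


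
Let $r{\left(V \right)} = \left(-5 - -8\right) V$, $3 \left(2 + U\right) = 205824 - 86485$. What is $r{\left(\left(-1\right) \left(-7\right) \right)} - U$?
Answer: $- \frac{119270}{3} \approx -39757.0$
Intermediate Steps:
$U = \frac{119333}{3}$ ($U = -2 + \frac{205824 - 86485}{3} = -2 + \frac{1}{3} \cdot 119339 = -2 + \frac{119339}{3} = \frac{119333}{3} \approx 39778.0$)
$r{\left(V \right)} = 3 V$ ($r{\left(V \right)} = \left(-5 + 8\right) V = 3 V$)
$r{\left(\left(-1\right) \left(-7\right) \right)} - U = 3 \left(\left(-1\right) \left(-7\right)\right) - \frac{119333}{3} = 3 \cdot 7 - \frac{119333}{3} = 21 - \frac{119333}{3} = - \frac{119270}{3}$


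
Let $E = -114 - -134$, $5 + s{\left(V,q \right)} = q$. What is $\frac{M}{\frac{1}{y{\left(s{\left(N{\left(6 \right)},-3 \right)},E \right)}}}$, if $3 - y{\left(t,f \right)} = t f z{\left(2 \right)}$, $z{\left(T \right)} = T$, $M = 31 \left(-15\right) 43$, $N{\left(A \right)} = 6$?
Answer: $-6458385$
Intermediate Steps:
$s{\left(V,q \right)} = -5 + q$
$M = -19995$ ($M = \left(-465\right) 43 = -19995$)
$E = 20$ ($E = -114 + 134 = 20$)
$y{\left(t,f \right)} = 3 - 2 f t$ ($y{\left(t,f \right)} = 3 - t f 2 = 3 - f t 2 = 3 - 2 f t$)
$\frac{M}{\frac{1}{y{\left(s{\left(N{\left(6 \right)},-3 \right)},E \right)}}} = - \frac{19995}{\frac{1}{3 - 40 \left(-5 - 3\right)}} = - \frac{19995}{\frac{1}{3 - 40 \left(-8\right)}} = - \frac{19995}{\frac{1}{3 + 320}} = - \frac{19995}{\frac{1}{323}} = - 19995 \frac{1}{\frac{1}{323}} = \left(-19995\right) 323 = -6458385$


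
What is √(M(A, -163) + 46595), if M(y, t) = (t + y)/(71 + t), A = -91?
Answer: √98600862/46 ≈ 215.87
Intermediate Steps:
M(y, t) = (t + y)/(71 + t)
√(M(A, -163) + 46595) = √((-163 - 91)/(71 - 163) + 46595) = √(-254/(-92) + 46595) = √(-1/92*(-254) + 46595) = √(127/46 + 46595) = √(2143497/46) = √98600862/46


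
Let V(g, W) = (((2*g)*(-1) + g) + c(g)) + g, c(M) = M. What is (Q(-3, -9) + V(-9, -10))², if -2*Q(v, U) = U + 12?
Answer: 441/4 ≈ 110.25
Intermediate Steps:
Q(v, U) = -6 - U/2 (Q(v, U) = -(U + 12)/2 = -(12 + U)/2 = -6 - U/2)
V(g, W) = g (V(g, W) = (((2*g)*(-1) + g) + g) + g = ((-2*g + g) + g) + g = (-g + g) + g = 0 + g = g)
(Q(-3, -9) + V(-9, -10))² = ((-6 - ½*(-9)) - 9)² = ((-6 + 9/2) - 9)² = (-3/2 - 9)² = (-21/2)² = 441/4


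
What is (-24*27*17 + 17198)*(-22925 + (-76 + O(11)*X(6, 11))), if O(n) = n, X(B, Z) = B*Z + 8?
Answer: -137160034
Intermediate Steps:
X(B, Z) = 8 + B*Z
(-24*27*17 + 17198)*(-22925 + (-76 + O(11)*X(6, 11))) = (-24*27*17 + 17198)*(-22925 + (-76 + 11*(8 + 6*11))) = (-648*17 + 17198)*(-22925 + (-76 + 11*(8 + 66))) = (-11016 + 17198)*(-22925 + (-76 + 11*74)) = 6182*(-22925 + (-76 + 814)) = 6182*(-22925 + 738) = 6182*(-22187) = -137160034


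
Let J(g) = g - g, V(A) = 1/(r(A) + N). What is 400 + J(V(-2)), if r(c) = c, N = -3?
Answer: 400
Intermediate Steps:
V(A) = 1/(-3 + A) (V(A) = 1/(A - 3) = 1/(-3 + A))
J(g) = 0
400 + J(V(-2)) = 400 + 0 = 400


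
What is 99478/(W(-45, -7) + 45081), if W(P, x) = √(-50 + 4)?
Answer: 4484567718/2032296607 - 99478*I*√46/2032296607 ≈ 2.2066 - 0.00033199*I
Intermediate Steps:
W(P, x) = I*√46 (W(P, x) = √(-46) = I*√46)
99478/(W(-45, -7) + 45081) = 99478/(I*√46 + 45081) = 99478/(45081 + I*√46)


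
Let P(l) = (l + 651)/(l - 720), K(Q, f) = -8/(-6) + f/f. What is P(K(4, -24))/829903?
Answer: -1960/1786781159 ≈ -1.0969e-6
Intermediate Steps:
K(Q, f) = 7/3 (K(Q, f) = -8*(-1/6) + 1 = 4/3 + 1 = 7/3)
P(l) = (651 + l)/(-720 + l)
P(K(4, -24))/829903 = ((651 + 7/3)/(-720 + 7/3))/829903 = ((1960/3)/(-2153/3))*(1/829903) = -3/2153*1960/3*(1/829903) = -1960/2153*1/829903 = -1960/1786781159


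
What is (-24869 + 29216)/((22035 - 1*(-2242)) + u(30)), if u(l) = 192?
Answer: 4347/24469 ≈ 0.17765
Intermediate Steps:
(-24869 + 29216)/((22035 - 1*(-2242)) + u(30)) = (-24869 + 29216)/((22035 - 1*(-2242)) + 192) = 4347/((22035 + 2242) + 192) = 4347/(24277 + 192) = 4347/24469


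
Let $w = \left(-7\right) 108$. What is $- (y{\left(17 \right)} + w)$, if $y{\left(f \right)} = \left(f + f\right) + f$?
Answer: $705$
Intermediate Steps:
$y{\left(f \right)} = 3 f$ ($y{\left(f \right)} = 2 f + f = 3 f$)
$w = -756$
$- (y{\left(17 \right)} + w) = - (3 \cdot 17 - 756) = - (51 - 756) = \left(-1\right) \left(-705\right) = 705$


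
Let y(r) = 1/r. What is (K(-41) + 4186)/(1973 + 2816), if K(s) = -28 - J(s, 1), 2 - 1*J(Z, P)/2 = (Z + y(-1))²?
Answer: 7682/4789 ≈ 1.6041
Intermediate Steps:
J(Z, P) = 4 - 2*(-1 + Z)² (J(Z, P) = 4 - 2*(Z + 1/(-1))² = 4 - 2*(Z - 1)² = 4 - 2*(-1 + Z)²)
K(s) = -32 + 2*(-1 + s)² (K(s) = -28 - (4 - 2*(-1 + s)²) = -28 + (-4 + 2*(-1 + s)²) = -32 + 2*(-1 + s)²)
(K(-41) + 4186)/(1973 + 2816) = ((-32 + 2*(-1 - 41)²) + 4186)/(1973 + 2816) = ((-32 + 2*(-42)²) + 4186)/4789 = ((-32 + 2*1764) + 4186)*(1/4789) = ((-32 + 3528) + 4186)*(1/4789) = (3496 + 4186)*(1/4789) = 7682*(1/4789) = 7682/4789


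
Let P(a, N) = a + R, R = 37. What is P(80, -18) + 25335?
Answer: 25452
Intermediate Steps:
P(a, N) = 37 + a (P(a, N) = a + 37 = 37 + a)
P(80, -18) + 25335 = (37 + 80) + 25335 = 117 + 25335 = 25452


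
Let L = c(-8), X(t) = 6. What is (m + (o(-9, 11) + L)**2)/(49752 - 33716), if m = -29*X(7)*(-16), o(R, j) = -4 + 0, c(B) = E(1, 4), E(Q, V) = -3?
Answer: 2833/16036 ≈ 0.17667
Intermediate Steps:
c(B) = -3
o(R, j) = -4
m = 2784 (m = -29*6*(-16) = -174*(-16) = 2784)
L = -3
(m + (o(-9, 11) + L)**2)/(49752 - 33716) = (2784 + (-4 - 3)**2)/(49752 - 33716) = (2784 + (-7)**2)/16036 = (2784 + 49)*(1/16036) = 2833*(1/16036) = 2833/16036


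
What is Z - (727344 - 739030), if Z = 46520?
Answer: 58206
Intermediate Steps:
Z - (727344 - 739030) = 46520 - (727344 - 739030) = 46520 - 1*(-11686) = 46520 + 11686 = 58206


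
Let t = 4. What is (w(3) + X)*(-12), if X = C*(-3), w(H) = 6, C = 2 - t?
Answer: -144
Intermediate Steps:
C = -2 (C = 2 - 1*4 = 2 - 4 = -2)
X = 6 (X = -2*(-3) = 6)
(w(3) + X)*(-12) = (6 + 6)*(-12) = 12*(-12) = -144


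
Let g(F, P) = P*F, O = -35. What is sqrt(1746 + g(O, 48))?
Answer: sqrt(66) ≈ 8.1240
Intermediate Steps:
g(F, P) = F*P
sqrt(1746 + g(O, 48)) = sqrt(1746 - 35*48) = sqrt(1746 - 1680) = sqrt(66)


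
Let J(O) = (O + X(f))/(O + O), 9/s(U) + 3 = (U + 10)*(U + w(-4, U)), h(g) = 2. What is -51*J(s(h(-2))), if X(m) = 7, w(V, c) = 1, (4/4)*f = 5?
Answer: -680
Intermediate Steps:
f = 5
s(U) = 9/(-3 + (1 + U)*(10 + U)) (s(U) = 9/(-3 + (U + 10)*(U + 1)) = 9/(-3 + (10 + U)*(1 + U)) = 9/(-3 + (1 + U)*(10 + U)))
J(O) = (7 + O)/(2*O) (J(O) = (O + 7)/(O + O) = (7 + O)/((2*O)) = (7 + O)*(1/(2*O)) = (7 + O)/(2*O))
-51*J(s(h(-2))) = -51*(7 + 9/(7 + 2² + 11*2))/(2*(9/(7 + 2² + 11*2))) = -51*(7 + 9/(7 + 4 + 22))/(2*(9/(7 + 4 + 22))) = -51*(7 + 9/33)/(2*(9/33)) = -51*(7 + 9*(1/33))/(2*(9*(1/33))) = -51*(7 + 3/11)/(2*3/11) = -51*11*80/(2*3*11) = -51*40/3 = -680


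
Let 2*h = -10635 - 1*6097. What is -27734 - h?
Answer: -19368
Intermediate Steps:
h = -8366 (h = (-10635 - 1*6097)/2 = (-10635 - 6097)/2 = (1/2)*(-16732) = -8366)
-27734 - h = -27734 - 1*(-8366) = -27734 + 8366 = -19368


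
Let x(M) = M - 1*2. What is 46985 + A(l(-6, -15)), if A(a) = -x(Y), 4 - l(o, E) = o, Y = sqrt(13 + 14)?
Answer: 46987 - 3*sqrt(3) ≈ 46982.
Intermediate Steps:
Y = 3*sqrt(3) (Y = sqrt(27) = 3*sqrt(3) ≈ 5.1962)
l(o, E) = 4 - o
x(M) = -2 + M (x(M) = M - 2 = -2 + M)
A(a) = 2 - 3*sqrt(3) (A(a) = -(-2 + 3*sqrt(3)) = 2 - 3*sqrt(3))
46985 + A(l(-6, -15)) = 46985 + (2 - 3*sqrt(3)) = 46987 - 3*sqrt(3)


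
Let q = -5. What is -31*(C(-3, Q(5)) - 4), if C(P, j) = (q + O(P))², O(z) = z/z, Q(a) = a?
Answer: -372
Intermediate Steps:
O(z) = 1
C(P, j) = 16 (C(P, j) = (-5 + 1)² = (-4)² = 16)
-31*(C(-3, Q(5)) - 4) = -31*(16 - 4) = -31*12 = -372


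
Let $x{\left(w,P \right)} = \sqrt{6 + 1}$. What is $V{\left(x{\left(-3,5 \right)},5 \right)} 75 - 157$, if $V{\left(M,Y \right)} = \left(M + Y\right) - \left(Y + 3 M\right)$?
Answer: $-157 - 150 \sqrt{7} \approx -553.86$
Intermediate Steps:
$x{\left(w,P \right)} = \sqrt{7}$
$V{\left(M,Y \right)} = - 2 M$ ($V{\left(M,Y \right)} = \left(M + Y\right) - \left(Y + 3 M\right) = - 2 M$)
$V{\left(x{\left(-3,5 \right)},5 \right)} 75 - 157 = - 2 \sqrt{7} \cdot 75 - 157 = - 150 \sqrt{7} - 157 = -157 - 150 \sqrt{7}$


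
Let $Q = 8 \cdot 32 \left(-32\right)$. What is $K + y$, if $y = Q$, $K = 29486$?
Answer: $21294$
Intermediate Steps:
$Q = -8192$ ($Q = 256 \left(-32\right) = -8192$)
$y = -8192$
$K + y = 29486 - 8192 = 21294$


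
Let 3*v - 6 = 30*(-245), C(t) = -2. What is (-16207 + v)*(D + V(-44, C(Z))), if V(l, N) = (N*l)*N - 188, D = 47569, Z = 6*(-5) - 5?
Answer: -880609275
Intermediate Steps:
Z = -35 (Z = -30 - 5 = -35)
v = -2448 (v = 2 + (30*(-245))/3 = 2 + (⅓)*(-7350) = 2 - 2450 = -2448)
V(l, N) = -188 + l*N² (V(l, N) = l*N² - 188 = -188 + l*N²)
(-16207 + v)*(D + V(-44, C(Z))) = (-16207 - 2448)*(47569 + (-188 - 44*(-2)²)) = -18655*(47569 + (-188 - 44*4)) = -18655*(47569 + (-188 - 176)) = -18655*(47569 - 364) = -18655*47205 = -880609275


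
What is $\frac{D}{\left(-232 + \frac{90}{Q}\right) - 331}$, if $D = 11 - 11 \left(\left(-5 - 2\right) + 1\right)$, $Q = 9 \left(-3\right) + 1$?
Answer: $- \frac{143}{1052} \approx -0.13593$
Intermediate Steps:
$Q = -26$ ($Q = -27 + 1 = -26$)
$D = 77$ ($D = 11 - 11 \left(-7 + 1\right) = 11 - -66 = 11 + 66 = 77$)
$\frac{D}{\left(-232 + \frac{90}{Q}\right) - 331} = \frac{77}{\left(-232 + \frac{90}{-26}\right) - 331} = \frac{77}{\left(-232 + 90 \left(- \frac{1}{26}\right)\right) - 331} = \frac{77}{\left(-232 - \frac{45}{13}\right) - 331} = \frac{77}{- \frac{3061}{13} - 331} = \frac{77}{- \frac{7364}{13}} = 77 \left(- \frac{13}{7364}\right) = - \frac{143}{1052}$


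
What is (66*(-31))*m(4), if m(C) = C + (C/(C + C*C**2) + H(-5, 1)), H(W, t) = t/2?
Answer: -158565/17 ≈ -9327.4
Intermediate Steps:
H(W, t) = t/2 (H(W, t) = t*(1/2) = t/2)
m(C) = 1/2 + C + C/(C + C**3) (m(C) = C + (C/(C + C*C**2) + (1/2)*1) = C + (C/(C + C**3) + 1/2) = C + (1/2 + C/(C + C**3)) = 1/2 + C + C/(C + C**3))
(66*(-31))*m(4) = (66*(-31))*((3/2 + 4 + 4**3 + (1/2)*4**2)/(1 + 4**2)) = -2046*(3/2 + 4 + 64 + (1/2)*16)/(1 + 16) = -2046*(3/2 + 4 + 64 + 8)/17 = -2046*155/(17*2) = -2046*155/34 = -158565/17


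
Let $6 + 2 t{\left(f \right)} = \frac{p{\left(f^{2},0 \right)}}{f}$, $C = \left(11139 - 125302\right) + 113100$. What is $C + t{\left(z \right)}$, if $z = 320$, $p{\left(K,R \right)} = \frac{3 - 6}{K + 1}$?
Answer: $- \frac{69862058243}{65536640} \approx -1066.0$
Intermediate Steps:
$C = -1063$ ($C = -114163 + 113100 = -1063$)
$p{\left(K,R \right)} = - \frac{3}{1 + K}$
$t{\left(f \right)} = -3 - \frac{3}{2 f \left(1 + f^{2}\right)}$ ($t{\left(f \right)} = -3 + \frac{- \frac{3}{1 + f^{2}} \frac{1}{f}}{2} = -3 + \frac{\left(-3\right) \frac{1}{f} \frac{1}{1 + f^{2}}}{2} = -3 - \frac{3}{2 f \left(1 + f^{2}\right)}$)
$C + t{\left(z \right)} = -1063 + \frac{3 \left(-1 - 640 \left(1 + 320^{2}\right)\right)}{2 \cdot 320 \left(1 + 320^{2}\right)} = -1063 + \frac{3}{2} \cdot \frac{1}{320} \frac{1}{1 + 102400} \left(-1 - 640 \left(1 + 102400\right)\right) = -1063 + \frac{3}{2} \cdot \frac{1}{320} \cdot \frac{1}{102401} \left(-1 - 640 \cdot 102401\right) = -1063 + \frac{3}{2} \cdot \frac{1}{320} \cdot \frac{1}{102401} \left(-1 - 65536640\right) = -1063 + \frac{3}{2} \cdot \frac{1}{320} \cdot \frac{1}{102401} \left(-65536641\right) = -1063 - \frac{196609923}{65536640} = - \frac{69862058243}{65536640}$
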